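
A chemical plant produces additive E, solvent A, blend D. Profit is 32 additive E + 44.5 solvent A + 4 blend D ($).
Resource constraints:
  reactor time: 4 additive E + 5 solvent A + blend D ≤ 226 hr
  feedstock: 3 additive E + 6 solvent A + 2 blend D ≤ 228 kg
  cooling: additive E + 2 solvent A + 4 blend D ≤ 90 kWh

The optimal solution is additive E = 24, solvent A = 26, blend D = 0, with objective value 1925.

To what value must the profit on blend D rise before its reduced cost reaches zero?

At the optimum: reactor time uses 226 of 226 (binding); feedstock uses 228 of 228 (binding); cooling uses 76 of 90 (slack = 14).
Slack constraints have shadow price 0 (complementary slackness).
The binding rows give the dual system: 4·y_reactor time + 3·y_feedstock = 32 and 5·y_reactor time + 6·y_feedstock = 44.5.
→ y_reactor time = 6.5 and y_feedstock = 2.
blend D enters the basis when its profit ≥ yᵀa₃ = 6.5·1 + 2·2 = 10.5.

10.5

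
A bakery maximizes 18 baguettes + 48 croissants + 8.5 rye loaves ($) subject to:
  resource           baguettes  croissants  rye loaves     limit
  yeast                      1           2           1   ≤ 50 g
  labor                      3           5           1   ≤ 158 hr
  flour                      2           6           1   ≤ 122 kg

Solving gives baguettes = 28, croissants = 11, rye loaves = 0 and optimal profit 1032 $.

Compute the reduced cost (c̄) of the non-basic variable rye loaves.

Check each constraint at x*: yeast 50/50 (tight); labor 139/158 (slack 19); flour 122/122 (tight).
By complementary slackness, y = 0 for the non-binding constraint.
From A_Bᵀ y = c: 1·y_yeast + 2·y_flour = 18; 2·y_yeast + 6·y_flour = 48.
This yields shadow prices y_yeast = 6, y_flour = 6.
Reduced cost of rye loaves: c₃ − yᵀa₃ = 8.5 − (6·1 + 6·1) = 8.5 − 12 = -3.5.

-3.5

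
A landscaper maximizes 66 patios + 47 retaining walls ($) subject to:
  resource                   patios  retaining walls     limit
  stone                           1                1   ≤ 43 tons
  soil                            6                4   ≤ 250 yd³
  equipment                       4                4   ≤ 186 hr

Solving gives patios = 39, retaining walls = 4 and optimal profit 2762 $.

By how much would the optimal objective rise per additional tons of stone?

9

At the optimum: stone uses 43 of 43 (binding); soil uses 250 of 250 (binding); equipment uses 172 of 186 (slack = 14).
By complementary slackness, y = 0 for the non-binding constraint.
Dual feasibility on the basic columns requires 1·y_stone + 6·y_soil = 66, 1·y_stone + 4·y_soil = 47.
→ y_stone = 9 and y_soil = 9.5.
Shadow price of stone = 9.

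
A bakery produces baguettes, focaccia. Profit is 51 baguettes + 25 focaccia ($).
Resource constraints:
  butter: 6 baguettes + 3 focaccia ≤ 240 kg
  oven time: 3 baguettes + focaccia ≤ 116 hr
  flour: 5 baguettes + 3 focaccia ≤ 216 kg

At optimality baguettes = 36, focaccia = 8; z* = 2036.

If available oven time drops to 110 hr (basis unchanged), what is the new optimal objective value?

Binding: butter and oven time. Non-binding: flour (12 unused).
Since flour is not tight, its dual is 0.
Dual feasibility on the basic columns requires 6·y_butter + 3·y_oven time = 51, 3·y_butter + 1·y_oven time = 25.
Solving: y_butter = 8, y_oven time = 1.
Δz = y_oven time·Δb = 1 × (-6) = -6, so new z* = 2036 − 6 = 2030.

2030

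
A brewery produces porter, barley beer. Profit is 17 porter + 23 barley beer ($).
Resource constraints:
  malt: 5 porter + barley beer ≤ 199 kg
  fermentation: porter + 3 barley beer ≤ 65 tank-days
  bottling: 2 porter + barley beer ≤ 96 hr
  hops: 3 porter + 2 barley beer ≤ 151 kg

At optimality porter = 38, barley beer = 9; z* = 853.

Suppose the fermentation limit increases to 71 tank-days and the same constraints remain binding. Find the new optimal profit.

Binding: malt and fermentation. Non-binding: bottling (11 unused), hops (19 unused).
Slack constraints have shadow price 0 (complementary slackness).
From A_Bᵀ y = c: 5·y_malt + 1·y_fermentation = 17; 1·y_malt + 3·y_fermentation = 23.
Solving: y_malt = 2, y_fermentation = 7.
Δz = y_fermentation·Δb = 7 × (6) = 42, so new z* = 853 + 42 = 895.

895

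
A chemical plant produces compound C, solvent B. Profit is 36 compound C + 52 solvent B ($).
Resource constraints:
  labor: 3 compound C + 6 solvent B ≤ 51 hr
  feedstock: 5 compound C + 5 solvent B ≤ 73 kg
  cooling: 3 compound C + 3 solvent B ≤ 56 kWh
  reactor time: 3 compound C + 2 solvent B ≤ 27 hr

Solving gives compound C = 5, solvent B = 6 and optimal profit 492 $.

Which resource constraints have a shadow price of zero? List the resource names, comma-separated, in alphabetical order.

labor: 51/51 (binding)
feedstock: 55/73 (slack 18)
cooling: 33/56 (slack 23)
reactor time: 27/27 (binding)
By complementary slackness, a constraint with positive slack has shadow price 0 → cooling, feedstock.

cooling, feedstock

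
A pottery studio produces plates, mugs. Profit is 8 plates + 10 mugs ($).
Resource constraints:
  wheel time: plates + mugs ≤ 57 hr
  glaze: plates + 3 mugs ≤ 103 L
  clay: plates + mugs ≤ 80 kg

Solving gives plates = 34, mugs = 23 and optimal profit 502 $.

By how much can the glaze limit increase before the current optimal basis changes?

68

Binding constraints: wheel time, glaze. The basis is B = [[1,1],[1,3]] with det 2.
Per unit increase in glaze, x* moves by d = (-0.5, 0.5).
The basis stays optimal until plates reaches 0; allowable increase = 68 L.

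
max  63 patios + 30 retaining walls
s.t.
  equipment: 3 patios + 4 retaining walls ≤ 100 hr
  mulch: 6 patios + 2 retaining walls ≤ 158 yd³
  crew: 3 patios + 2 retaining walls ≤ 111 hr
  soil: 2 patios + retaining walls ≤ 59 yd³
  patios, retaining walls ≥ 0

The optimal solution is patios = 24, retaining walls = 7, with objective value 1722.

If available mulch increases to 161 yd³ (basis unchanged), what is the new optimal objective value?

Binding: equipment and mulch. Non-binding: crew (25 unused), soil (4 unused).
Since crew, soil are not tight, their duals are 0.
Dual feasibility on the basic columns requires 3·y_equipment + 6·y_mulch = 63, 4·y_equipment + 2·y_mulch = 30.
Solving: y_equipment = 3, y_mulch = 9.
Δz = y_mulch·Δb = 9 × (3) = 27, so new z* = 1722 + 27 = 1749.

1749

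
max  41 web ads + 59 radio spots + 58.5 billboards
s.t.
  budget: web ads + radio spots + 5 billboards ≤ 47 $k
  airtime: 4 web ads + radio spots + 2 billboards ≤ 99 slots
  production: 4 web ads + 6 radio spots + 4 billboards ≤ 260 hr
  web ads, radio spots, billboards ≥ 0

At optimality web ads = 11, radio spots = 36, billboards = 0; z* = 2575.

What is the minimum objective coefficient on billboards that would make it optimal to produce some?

61

At the optimum: budget uses 47 of 47 (binding); airtime uses 80 of 99 (slack = 19); production uses 260 of 260 (binding).
Since airtime is not tight, its dual is 0.
The binding rows give the dual system: 1·y_budget + 4·y_production = 41 and 1·y_budget + 6·y_production = 59.
This yields shadow prices y_budget = 5, y_production = 9.
billboards enters the basis when its profit ≥ yᵀa₃ = 5·5 + 9·4 = 61.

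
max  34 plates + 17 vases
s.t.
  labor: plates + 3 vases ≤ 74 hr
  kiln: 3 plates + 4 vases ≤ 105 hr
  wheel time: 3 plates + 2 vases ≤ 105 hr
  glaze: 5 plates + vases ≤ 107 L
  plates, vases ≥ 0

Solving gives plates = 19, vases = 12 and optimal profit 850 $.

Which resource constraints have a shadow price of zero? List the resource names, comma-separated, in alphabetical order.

labor: 55/74 (slack 19)
kiln: 105/105 (binding)
wheel time: 81/105 (slack 24)
glaze: 107/107 (binding)
By complementary slackness, a constraint with positive slack has shadow price 0 → labor, wheel time.

labor, wheel time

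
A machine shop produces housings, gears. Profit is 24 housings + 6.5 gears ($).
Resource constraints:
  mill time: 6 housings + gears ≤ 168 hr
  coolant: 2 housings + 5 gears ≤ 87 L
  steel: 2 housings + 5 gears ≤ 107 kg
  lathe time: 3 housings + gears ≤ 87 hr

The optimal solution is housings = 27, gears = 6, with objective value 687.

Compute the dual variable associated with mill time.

1.5

Binding: mill time and lathe time. Non-binding: coolant (3 unused), steel (23 unused).
By complementary slackness, y = 0 for the non-binding constraints.
Dual feasibility on the basic columns requires 6·y_mill time + 3·y_lathe time = 24, 1·y_mill time + 1·y_lathe time = 6.5.
→ y_mill time = 1.5 and y_lathe time = 5.
Shadow price of mill time = 1.5.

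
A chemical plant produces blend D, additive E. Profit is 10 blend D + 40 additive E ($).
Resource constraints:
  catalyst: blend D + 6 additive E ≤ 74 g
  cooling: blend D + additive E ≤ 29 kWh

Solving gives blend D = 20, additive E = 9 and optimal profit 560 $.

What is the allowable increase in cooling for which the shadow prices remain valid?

45

Binding constraints: catalyst, cooling. The basis is B = [[1,6],[1,1]] with det -5.
Per unit increase in cooling, x* moves by d = (1.2, -0.2).
The basis stays optimal until additive E reaches 0; allowable increase = 45 kWh.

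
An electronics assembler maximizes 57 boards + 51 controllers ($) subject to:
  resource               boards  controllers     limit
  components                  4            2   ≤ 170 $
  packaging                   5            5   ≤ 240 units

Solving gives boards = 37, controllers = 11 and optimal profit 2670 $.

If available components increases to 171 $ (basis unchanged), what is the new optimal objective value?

At the optimum: components uses 170 of 170 (binding); packaging uses 240 of 240 (binding).
Dual feasibility on the basic columns requires 4·y_components + 5·y_packaging = 57, 2·y_components + 5·y_packaging = 51.
Solving: y_components = 3, y_packaging = 9.
Δz = y_components·Δb = 3 × (1) = 3, so new z* = 2670 + 3 = 2673.

2673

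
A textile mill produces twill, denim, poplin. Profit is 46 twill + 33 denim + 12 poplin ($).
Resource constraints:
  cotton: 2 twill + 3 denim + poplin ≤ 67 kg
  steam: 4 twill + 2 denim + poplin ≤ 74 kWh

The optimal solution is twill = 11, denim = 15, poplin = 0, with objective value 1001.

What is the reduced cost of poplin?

Both cotton and steam are binding at x*.
From A_Bᵀ y = c: 2·y_cotton + 4·y_steam = 46; 3·y_cotton + 2·y_steam = 33.
→ y_cotton = 5 and y_steam = 9.
Reduced cost of poplin: c₃ − yᵀa₃ = 12 − (5·1 + 9·1) = 12 − 14 = -2.

-2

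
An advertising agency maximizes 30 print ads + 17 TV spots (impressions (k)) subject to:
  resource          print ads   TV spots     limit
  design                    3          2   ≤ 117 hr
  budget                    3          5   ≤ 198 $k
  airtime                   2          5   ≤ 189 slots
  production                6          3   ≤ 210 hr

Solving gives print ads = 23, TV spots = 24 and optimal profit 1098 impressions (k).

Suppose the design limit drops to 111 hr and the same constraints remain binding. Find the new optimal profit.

At the optimum: design uses 117 of 117 (binding); budget uses 189 of 198 (slack = 9); airtime uses 166 of 189 (slack = 23); production uses 210 of 210 (binding).
Slack constraints have shadow price 0 (complementary slackness).
Dual feasibility on the basic columns requires 3·y_design + 6·y_production = 30, 2·y_design + 3·y_production = 17.
Solving: y_design = 4, y_production = 3.
Δz = y_design·Δb = 4 × (-6) = -24, so new z* = 1098 − 24 = 1074.

1074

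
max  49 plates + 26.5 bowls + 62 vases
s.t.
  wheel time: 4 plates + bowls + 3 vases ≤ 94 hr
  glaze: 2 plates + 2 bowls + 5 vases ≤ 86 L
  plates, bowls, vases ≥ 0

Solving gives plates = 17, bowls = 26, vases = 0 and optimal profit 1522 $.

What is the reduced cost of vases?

-8

Check each constraint at x*: wheel time 94/94 (tight); glaze 86/86 (tight).
From A_Bᵀ y = c: 4·y_wheel time + 2·y_glaze = 49; 1·y_wheel time + 2·y_glaze = 26.5.
This yields shadow prices y_wheel time = 7.5, y_glaze = 9.5.
Reduced cost of vases: c₃ − yᵀa₃ = 62 − (7.5·3 + 9.5·5) = 62 − 70 = -8.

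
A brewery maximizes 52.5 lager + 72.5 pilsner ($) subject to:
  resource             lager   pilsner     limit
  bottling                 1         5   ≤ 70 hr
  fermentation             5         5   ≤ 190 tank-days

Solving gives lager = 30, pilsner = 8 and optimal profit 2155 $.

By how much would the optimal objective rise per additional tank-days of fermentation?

9.5

Check each constraint at x*: bottling 70/70 (tight); fermentation 190/190 (tight).
Dual feasibility on the basic columns requires 1·y_bottling + 5·y_fermentation = 52.5, 5·y_bottling + 5·y_fermentation = 72.5.
Solving: y_bottling = 5, y_fermentation = 9.5.
Shadow price of fermentation = 9.5.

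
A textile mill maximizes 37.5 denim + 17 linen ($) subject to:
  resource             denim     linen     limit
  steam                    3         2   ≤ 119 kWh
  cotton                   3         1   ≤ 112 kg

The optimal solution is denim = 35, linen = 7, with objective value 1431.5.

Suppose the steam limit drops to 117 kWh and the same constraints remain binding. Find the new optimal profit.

1422.5

Check each constraint at x*: steam 119/119 (tight); cotton 112/112 (tight).
The binding rows give the dual system: 3·y_steam + 3·y_cotton = 37.5 and 2·y_steam + 1·y_cotton = 17.
This yields shadow prices y_steam = 4.5, y_cotton = 8.
Δz = y_steam·Δb = 4.5 × (-2) = -9, so new z* = 1431.5 − 9 = 1422.5.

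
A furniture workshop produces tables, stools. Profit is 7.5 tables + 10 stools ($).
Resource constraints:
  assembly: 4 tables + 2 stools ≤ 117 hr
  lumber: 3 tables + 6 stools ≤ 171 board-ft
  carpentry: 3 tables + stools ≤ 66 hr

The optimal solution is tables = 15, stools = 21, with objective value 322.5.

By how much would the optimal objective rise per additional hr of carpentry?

Check each constraint at x*: assembly 102/117 (slack 15); lumber 171/171 (tight); carpentry 66/66 (tight).
Slack constraints have shadow price 0 (complementary slackness).
The binding rows give the dual system: 3·y_lumber + 3·y_carpentry = 7.5 and 6·y_lumber + 1·y_carpentry = 10.
This yields shadow prices y_lumber = 1.5, y_carpentry = 1.
Shadow price of carpentry = 1.

1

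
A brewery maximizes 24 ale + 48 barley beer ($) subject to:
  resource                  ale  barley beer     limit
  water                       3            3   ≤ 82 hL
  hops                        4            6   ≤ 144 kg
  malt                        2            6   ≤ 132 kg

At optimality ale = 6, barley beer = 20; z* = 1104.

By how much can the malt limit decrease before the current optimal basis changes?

8

Binding constraints: hops, malt. The basis is B = [[4,6],[2,6]] with det 12.
Per unit decrease in malt, x* moves by d = (0.5, -0.3333).
The basis stays optimal until water becomes binding; allowable decrease = 8 kg.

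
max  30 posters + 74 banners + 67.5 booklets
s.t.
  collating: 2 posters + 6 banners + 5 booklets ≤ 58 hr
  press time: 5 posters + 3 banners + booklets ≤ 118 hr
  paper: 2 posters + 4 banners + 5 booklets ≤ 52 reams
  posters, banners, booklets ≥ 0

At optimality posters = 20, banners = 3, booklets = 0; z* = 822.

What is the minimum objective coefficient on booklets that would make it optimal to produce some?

75

Check each constraint at x*: collating 58/58 (tight); press time 109/118 (slack 9); paper 52/52 (tight).
Since press time is not tight, its dual is 0.
Dual feasibility on the basic columns requires 2·y_collating + 2·y_paper = 30, 6·y_collating + 4·y_paper = 74.
→ y_collating = 7 and y_paper = 8.
booklets enters the basis when its profit ≥ yᵀa₃ = 7·5 + 8·5 = 75.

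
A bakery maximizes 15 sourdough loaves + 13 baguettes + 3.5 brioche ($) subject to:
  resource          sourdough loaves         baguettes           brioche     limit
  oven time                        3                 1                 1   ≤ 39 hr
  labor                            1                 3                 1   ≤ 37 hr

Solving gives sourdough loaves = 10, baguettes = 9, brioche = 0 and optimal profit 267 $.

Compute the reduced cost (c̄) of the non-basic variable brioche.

Both oven time and labor are binding at x*.
The binding rows give the dual system: 3·y_oven time + 1·y_labor = 15 and 1·y_oven time + 3·y_labor = 13.
This yields shadow prices y_oven time = 4, y_labor = 3.
Reduced cost of brioche: c₃ − yᵀa₃ = 3.5 − (4·1 + 3·1) = 3.5 − 7 = -3.5.

-3.5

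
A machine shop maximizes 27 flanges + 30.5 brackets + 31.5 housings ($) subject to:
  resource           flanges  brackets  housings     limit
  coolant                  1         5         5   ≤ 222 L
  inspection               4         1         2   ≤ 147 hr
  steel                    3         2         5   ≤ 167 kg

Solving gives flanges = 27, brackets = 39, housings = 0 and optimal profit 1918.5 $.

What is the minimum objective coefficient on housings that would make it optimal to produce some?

36

Check each constraint at x*: coolant 222/222 (tight); inspection 147/147 (tight); steel 159/167 (slack 8).
By complementary slackness, y = 0 for the non-binding constraint.
The binding rows give the dual system: 1·y_coolant + 4·y_inspection = 27 and 5·y_coolant + 1·y_inspection = 30.5.
→ y_coolant = 5 and y_inspection = 5.5.
housings enters the basis when its profit ≥ yᵀa₃ = 5·5 + 5.5·2 = 36.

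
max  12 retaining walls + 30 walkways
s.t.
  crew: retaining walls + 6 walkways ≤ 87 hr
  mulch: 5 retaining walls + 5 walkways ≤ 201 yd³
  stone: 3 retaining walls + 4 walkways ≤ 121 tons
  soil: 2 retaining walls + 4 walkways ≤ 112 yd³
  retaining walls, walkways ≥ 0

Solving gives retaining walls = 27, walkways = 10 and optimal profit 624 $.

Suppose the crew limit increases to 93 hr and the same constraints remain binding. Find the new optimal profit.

642

Check each constraint at x*: crew 87/87 (tight); mulch 185/201 (slack 16); stone 121/121 (tight); soil 94/112 (slack 18).
Slack constraints have shadow price 0 (complementary slackness).
Dual feasibility on the basic columns requires 1·y_crew + 3·y_stone = 12, 6·y_crew + 4·y_stone = 30.
This yields shadow prices y_crew = 3, y_stone = 3.
Δz = y_crew·Δb = 3 × (6) = 18, so new z* = 624 + 18 = 642.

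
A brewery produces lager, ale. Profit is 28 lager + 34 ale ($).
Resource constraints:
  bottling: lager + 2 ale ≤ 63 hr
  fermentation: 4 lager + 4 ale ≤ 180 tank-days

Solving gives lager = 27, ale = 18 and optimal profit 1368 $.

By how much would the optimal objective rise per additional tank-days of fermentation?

Check each constraint at x*: bottling 63/63 (tight); fermentation 180/180 (tight).
The binding rows give the dual system: 1·y_bottling + 4·y_fermentation = 28 and 2·y_bottling + 4·y_fermentation = 34.
→ y_bottling = 6 and y_fermentation = 5.5.
Shadow price of fermentation = 5.5.

5.5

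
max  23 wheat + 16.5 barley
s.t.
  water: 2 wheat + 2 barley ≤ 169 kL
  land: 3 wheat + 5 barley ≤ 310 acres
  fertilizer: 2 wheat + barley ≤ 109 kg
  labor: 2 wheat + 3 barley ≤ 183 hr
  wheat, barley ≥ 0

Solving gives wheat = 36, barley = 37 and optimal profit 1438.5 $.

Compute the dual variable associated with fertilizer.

Check each constraint at x*: water 146/169 (slack 23); land 293/310 (slack 17); fertilizer 109/109 (tight); labor 183/183 (tight).
By complementary slackness, y = 0 for the non-binding constraints.
From A_Bᵀ y = c: 2·y_fertilizer + 2·y_labor = 23; 1·y_fertilizer + 3·y_labor = 16.5.
Solving: y_fertilizer = 9, y_labor = 2.5.
Shadow price of fertilizer = 9.

9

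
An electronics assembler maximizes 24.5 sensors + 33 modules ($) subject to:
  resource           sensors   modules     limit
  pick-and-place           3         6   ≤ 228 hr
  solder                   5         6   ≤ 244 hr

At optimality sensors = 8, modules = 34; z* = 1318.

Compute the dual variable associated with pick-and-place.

At the optimum: pick-and-place uses 228 of 228 (binding); solder uses 244 of 244 (binding).
The binding rows give the dual system: 3·y_pick-and-place + 5·y_solder = 24.5 and 6·y_pick-and-place + 6·y_solder = 33.
Solving: y_pick-and-place = 1.5, y_solder = 4.
Shadow price of pick-and-place = 1.5.

1.5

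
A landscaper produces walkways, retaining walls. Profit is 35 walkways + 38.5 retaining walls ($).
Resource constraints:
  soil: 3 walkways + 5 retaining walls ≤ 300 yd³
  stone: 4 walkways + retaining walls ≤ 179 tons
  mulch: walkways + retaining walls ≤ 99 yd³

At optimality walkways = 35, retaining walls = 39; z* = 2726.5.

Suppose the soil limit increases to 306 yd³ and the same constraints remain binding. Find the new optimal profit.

At the optimum: soil uses 300 of 300 (binding); stone uses 179 of 179 (binding); mulch uses 74 of 99 (slack = 25).
Since mulch is not tight, its dual is 0.
The binding rows give the dual system: 3·y_soil + 4·y_stone = 35 and 5·y_soil + 1·y_stone = 38.5.
Solving: y_soil = 7, y_stone = 3.5.
Δz = y_soil·Δb = 7 × (6) = 42, so new z* = 2726.5 + 42 = 2768.5.

2768.5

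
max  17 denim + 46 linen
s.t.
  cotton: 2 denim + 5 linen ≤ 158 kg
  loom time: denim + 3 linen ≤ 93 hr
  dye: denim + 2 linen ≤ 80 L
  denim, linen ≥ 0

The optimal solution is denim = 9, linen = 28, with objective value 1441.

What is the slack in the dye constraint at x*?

dye used = 1·9 + 2·28 = 65; slack = 80 − 65 = 15.

15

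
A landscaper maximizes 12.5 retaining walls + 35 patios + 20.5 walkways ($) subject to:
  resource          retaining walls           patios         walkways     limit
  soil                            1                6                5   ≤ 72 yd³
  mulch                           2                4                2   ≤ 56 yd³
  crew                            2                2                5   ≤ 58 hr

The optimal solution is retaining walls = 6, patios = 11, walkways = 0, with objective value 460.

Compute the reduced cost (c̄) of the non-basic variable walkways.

Check each constraint at x*: soil 72/72 (tight); mulch 56/56 (tight); crew 34/58 (slack 24).
Since crew is not tight, its dual is 0.
From A_Bᵀ y = c: 1·y_soil + 2·y_mulch = 12.5; 6·y_soil + 4·y_mulch = 35.
Solving: y_soil = 2.5, y_mulch = 5.
Reduced cost of walkways: c₃ − yᵀa₃ = 20.5 − (2.5·5 + 5·2) = 20.5 − 22.5 = -2.

-2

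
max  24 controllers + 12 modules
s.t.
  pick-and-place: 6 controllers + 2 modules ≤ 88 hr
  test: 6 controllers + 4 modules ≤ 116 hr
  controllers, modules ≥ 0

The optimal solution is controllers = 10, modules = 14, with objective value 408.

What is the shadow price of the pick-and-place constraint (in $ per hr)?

2

At the optimum: pick-and-place uses 88 of 88 (binding); test uses 116 of 116 (binding).
From A_Bᵀ y = c: 6·y_pick-and-place + 6·y_test = 24; 2·y_pick-and-place + 4·y_test = 12.
→ y_pick-and-place = 2 and y_test = 2.
Shadow price of pick-and-place = 2.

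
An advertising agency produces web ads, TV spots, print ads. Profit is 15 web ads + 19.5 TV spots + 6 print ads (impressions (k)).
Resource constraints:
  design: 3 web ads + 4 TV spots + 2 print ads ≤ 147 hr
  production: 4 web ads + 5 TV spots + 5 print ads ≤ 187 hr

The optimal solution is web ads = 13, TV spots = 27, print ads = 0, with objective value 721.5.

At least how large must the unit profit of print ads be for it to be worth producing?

Check each constraint at x*: design 147/147 (tight); production 187/187 (tight).
Dual feasibility on the basic columns requires 3·y_design + 4·y_production = 15, 4·y_design + 5·y_production = 19.5.
Solving: y_design = 3, y_production = 1.5.
print ads enters the basis when its profit ≥ yᵀa₃ = 3·2 + 1.5·5 = 13.5.

13.5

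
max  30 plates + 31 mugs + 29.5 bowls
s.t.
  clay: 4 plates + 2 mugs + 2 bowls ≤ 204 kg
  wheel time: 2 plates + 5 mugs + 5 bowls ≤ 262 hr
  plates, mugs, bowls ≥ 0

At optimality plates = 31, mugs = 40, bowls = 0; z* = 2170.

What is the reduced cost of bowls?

-1.5

Both clay and wheel time are binding at x*.
From A_Bᵀ y = c: 4·y_clay + 2·y_wheel time = 30; 2·y_clay + 5·y_wheel time = 31.
→ y_clay = 5.5 and y_wheel time = 4.
Reduced cost of bowls: c₃ − yᵀa₃ = 29.5 − (5.5·2 + 4·5) = 29.5 − 31 = -1.5.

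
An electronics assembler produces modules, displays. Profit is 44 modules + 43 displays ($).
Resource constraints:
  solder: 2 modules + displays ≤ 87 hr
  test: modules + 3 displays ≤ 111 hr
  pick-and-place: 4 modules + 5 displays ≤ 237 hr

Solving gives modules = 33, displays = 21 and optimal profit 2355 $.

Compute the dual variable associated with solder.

8

At the optimum: solder uses 87 of 87 (binding); test uses 96 of 111 (slack = 15); pick-and-place uses 237 of 237 (binding).
Since test is not tight, its dual is 0.
The binding rows give the dual system: 2·y_solder + 4·y_pick-and-place = 44 and 1·y_solder + 5·y_pick-and-place = 43.
Solving: y_solder = 8, y_pick-and-place = 7.
Shadow price of solder = 8.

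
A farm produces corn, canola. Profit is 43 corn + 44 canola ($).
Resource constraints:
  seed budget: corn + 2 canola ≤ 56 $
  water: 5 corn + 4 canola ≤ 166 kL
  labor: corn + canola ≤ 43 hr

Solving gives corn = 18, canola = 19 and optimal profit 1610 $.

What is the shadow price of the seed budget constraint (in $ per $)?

8

Binding: seed budget and water. Non-binding: labor (6 unused).
Slack constraints have shadow price 0 (complementary slackness).
The binding rows give the dual system: 1·y_seed budget + 5·y_water = 43 and 2·y_seed budget + 4·y_water = 44.
Solving: y_seed budget = 8, y_water = 7.
Shadow price of seed budget = 8.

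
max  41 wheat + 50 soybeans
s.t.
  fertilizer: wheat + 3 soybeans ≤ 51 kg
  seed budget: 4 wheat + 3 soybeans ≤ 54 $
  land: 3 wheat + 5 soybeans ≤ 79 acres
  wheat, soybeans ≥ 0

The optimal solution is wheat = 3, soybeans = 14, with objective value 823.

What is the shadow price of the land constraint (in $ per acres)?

Binding: seed budget and land. Non-binding: fertilizer (6 unused).
By complementary slackness, y = 0 for the non-binding constraint.
Dual feasibility on the basic columns requires 4·y_seed budget + 3·y_land = 41, 3·y_seed budget + 5·y_land = 50.
Solving: y_seed budget = 5, y_land = 7.
Shadow price of land = 7.

7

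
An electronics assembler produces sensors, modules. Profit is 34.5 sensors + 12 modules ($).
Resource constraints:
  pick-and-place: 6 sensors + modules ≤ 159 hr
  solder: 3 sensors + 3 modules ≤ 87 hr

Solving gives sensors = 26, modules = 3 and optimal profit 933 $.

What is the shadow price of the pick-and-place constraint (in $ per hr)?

4.5

Both pick-and-place and solder are binding at x*.
From A_Bᵀ y = c: 6·y_pick-and-place + 3·y_solder = 34.5; 1·y_pick-and-place + 3·y_solder = 12.
→ y_pick-and-place = 4.5 and y_solder = 2.5.
Shadow price of pick-and-place = 4.5.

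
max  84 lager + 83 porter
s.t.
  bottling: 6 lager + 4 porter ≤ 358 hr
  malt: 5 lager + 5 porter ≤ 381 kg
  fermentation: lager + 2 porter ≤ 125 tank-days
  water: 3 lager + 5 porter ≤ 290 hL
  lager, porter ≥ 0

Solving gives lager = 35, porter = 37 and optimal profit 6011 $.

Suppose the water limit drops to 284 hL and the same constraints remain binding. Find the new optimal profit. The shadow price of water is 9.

5957

Δb = -6, so new z* = 6011 + (9)·(-6) = 6011 − 54 = 5957.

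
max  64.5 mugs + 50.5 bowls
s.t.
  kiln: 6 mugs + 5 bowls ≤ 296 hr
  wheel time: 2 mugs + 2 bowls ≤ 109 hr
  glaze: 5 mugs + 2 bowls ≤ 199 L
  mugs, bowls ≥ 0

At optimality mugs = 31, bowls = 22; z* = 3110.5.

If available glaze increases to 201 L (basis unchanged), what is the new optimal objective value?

Check each constraint at x*: kiln 296/296 (tight); wheel time 106/109 (slack 3); glaze 199/199 (tight).
Slack constraints have shadow price 0 (complementary slackness).
From A_Bᵀ y = c: 6·y_kiln + 5·y_glaze = 64.5; 5·y_kiln + 2·y_glaze = 50.5.
This yields shadow prices y_kiln = 9.5, y_glaze = 1.5.
Δz = y_glaze·Δb = 1.5 × (2) = 3, so new z* = 3110.5 + 3 = 3113.5.

3113.5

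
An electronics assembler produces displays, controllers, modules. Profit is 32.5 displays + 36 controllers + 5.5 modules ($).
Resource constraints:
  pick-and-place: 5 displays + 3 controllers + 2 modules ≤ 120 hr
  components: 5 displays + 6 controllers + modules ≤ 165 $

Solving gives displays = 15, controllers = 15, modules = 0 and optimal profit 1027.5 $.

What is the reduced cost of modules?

-2

Both pick-and-place and components are binding at x*.
From A_Bᵀ y = c: 5·y_pick-and-place + 5·y_components = 32.5; 3·y_pick-and-place + 6·y_components = 36.
→ y_pick-and-place = 1 and y_components = 5.5.
Reduced cost of modules: c₃ − yᵀa₃ = 5.5 − (1·2 + 5.5·1) = 5.5 − 7.5 = -2.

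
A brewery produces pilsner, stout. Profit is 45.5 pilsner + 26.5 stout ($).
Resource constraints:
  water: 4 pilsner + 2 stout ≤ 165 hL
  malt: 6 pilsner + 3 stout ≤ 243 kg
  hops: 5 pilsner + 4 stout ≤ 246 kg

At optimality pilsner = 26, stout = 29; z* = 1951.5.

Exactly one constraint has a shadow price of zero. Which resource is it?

water: 162/165 (slack 3)
malt: 243/243 (binding)
hops: 246/246 (binding)
By complementary slackness, a constraint with positive slack has shadow price 0 → water.

water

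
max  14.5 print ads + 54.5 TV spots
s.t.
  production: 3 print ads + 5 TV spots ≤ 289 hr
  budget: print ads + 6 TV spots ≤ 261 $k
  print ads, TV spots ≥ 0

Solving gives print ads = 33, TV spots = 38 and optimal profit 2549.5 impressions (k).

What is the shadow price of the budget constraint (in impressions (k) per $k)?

Both production and budget are binding at x*.
From A_Bᵀ y = c: 3·y_production + 1·y_budget = 14.5; 5·y_production + 6·y_budget = 54.5.
This yields shadow prices y_production = 2.5, y_budget = 7.
Shadow price of budget = 7.

7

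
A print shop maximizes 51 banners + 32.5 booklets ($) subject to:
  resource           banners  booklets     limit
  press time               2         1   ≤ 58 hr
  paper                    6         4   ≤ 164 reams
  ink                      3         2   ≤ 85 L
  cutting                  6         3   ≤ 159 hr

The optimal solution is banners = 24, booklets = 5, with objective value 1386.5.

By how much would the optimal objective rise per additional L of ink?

At the optimum: press time uses 53 of 58 (slack = 5); paper uses 164 of 164 (binding); ink uses 82 of 85 (slack = 3); cutting uses 159 of 159 (binding).
Slack constraints have shadow price 0 (complementary slackness).
The binding rows give the dual system: 6·y_paper + 6·y_cutting = 51 and 4·y_paper + 3·y_cutting = 32.5.
→ y_paper = 7 and y_cutting = 1.5.
Shadow price of ink = 0.

0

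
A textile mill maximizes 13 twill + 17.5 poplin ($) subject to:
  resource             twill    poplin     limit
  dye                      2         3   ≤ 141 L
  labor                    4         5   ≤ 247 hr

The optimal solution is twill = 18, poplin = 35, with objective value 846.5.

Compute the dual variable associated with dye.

2.5

Check each constraint at x*: dye 141/141 (tight); labor 247/247 (tight).
The binding rows give the dual system: 2·y_dye + 4·y_labor = 13 and 3·y_dye + 5·y_labor = 17.5.
This yields shadow prices y_dye = 2.5, y_labor = 2.
Shadow price of dye = 2.5.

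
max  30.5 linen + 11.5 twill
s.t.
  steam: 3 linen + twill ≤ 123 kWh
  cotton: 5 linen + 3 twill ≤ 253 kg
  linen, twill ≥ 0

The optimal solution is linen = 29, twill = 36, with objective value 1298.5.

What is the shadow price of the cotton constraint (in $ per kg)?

Check each constraint at x*: steam 123/123 (tight); cotton 253/253 (tight).
From A_Bᵀ y = c: 3·y_steam + 5·y_cotton = 30.5; 1·y_steam + 3·y_cotton = 11.5.
→ y_steam = 8.5 and y_cotton = 1.
Shadow price of cotton = 1.

1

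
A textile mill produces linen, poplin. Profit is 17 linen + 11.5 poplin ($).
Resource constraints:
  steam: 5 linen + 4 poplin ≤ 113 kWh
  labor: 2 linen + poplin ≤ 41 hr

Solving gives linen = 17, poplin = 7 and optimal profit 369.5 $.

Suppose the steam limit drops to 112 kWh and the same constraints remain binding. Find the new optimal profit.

367.5

Both steam and labor are binding at x*.
Dual feasibility on the basic columns requires 5·y_steam + 2·y_labor = 17, 4·y_steam + 1·y_labor = 11.5.
Solving: y_steam = 2, y_labor = 3.5.
Δz = y_steam·Δb = 2 × (-1) = -2, so new z* = 369.5 − 2 = 367.5.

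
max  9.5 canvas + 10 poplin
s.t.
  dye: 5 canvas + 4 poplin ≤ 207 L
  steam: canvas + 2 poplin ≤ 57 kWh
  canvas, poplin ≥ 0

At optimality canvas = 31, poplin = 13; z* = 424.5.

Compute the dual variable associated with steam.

2

Check each constraint at x*: dye 207/207 (tight); steam 57/57 (tight).
The binding rows give the dual system: 5·y_dye + 1·y_steam = 9.5 and 4·y_dye + 2·y_steam = 10.
→ y_dye = 1.5 and y_steam = 2.
Shadow price of steam = 2.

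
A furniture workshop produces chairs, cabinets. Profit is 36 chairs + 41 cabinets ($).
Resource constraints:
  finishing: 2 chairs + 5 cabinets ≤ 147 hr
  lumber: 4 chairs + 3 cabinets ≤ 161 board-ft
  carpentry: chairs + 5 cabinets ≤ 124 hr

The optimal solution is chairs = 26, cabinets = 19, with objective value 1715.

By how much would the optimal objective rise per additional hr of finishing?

4

Check each constraint at x*: finishing 147/147 (tight); lumber 161/161 (tight); carpentry 121/124 (slack 3).
Since carpentry is not tight, its dual is 0.
Dual feasibility on the basic columns requires 2·y_finishing + 4·y_lumber = 36, 5·y_finishing + 3·y_lumber = 41.
→ y_finishing = 4 and y_lumber = 7.
Shadow price of finishing = 4.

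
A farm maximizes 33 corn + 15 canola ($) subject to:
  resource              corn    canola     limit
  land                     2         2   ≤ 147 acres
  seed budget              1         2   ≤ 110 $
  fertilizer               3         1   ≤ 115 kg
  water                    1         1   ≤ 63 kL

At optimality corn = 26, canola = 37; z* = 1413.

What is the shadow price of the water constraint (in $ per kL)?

6

Check each constraint at x*: land 126/147 (slack 21); seed budget 100/110 (slack 10); fertilizer 115/115 (tight); water 63/63 (tight).
By complementary slackness, y = 0 for the non-binding constraints.
The binding rows give the dual system: 3·y_fertilizer + 1·y_water = 33 and 1·y_fertilizer + 1·y_water = 15.
→ y_fertilizer = 9 and y_water = 6.
Shadow price of water = 6.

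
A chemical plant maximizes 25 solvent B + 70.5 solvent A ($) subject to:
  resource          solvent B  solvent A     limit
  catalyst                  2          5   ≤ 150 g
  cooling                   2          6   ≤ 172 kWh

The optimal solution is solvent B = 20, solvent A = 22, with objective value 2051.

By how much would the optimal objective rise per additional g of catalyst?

4.5

Check each constraint at x*: catalyst 150/150 (tight); cooling 172/172 (tight).
The binding rows give the dual system: 2·y_catalyst + 2·y_cooling = 25 and 5·y_catalyst + 6·y_cooling = 70.5.
Solving: y_catalyst = 4.5, y_cooling = 8.
Shadow price of catalyst = 4.5.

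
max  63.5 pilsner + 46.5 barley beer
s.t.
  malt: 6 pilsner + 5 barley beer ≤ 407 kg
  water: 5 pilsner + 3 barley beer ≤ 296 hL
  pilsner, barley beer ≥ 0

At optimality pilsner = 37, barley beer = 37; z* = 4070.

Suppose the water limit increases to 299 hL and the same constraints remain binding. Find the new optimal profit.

4086.5

Check each constraint at x*: malt 407/407 (tight); water 296/296 (tight).
Dual feasibility on the basic columns requires 6·y_malt + 5·y_water = 63.5, 5·y_malt + 3·y_water = 46.5.
This yields shadow prices y_malt = 6, y_water = 5.5.
Δz = y_water·Δb = 5.5 × (3) = 16.5, so new z* = 4070 + 16.5 = 4086.5.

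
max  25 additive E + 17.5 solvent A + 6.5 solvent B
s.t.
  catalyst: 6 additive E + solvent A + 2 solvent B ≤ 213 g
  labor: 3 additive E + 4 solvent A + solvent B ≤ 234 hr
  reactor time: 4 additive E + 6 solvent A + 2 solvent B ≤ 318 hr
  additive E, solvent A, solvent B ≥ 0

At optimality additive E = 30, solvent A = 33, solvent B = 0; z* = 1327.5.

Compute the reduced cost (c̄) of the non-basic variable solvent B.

-3.5

Binding: catalyst and reactor time. Non-binding: labor (12 unused).
Slack constraints have shadow price 0 (complementary slackness).
Dual feasibility on the basic columns requires 6·y_catalyst + 4·y_reactor time = 25, 1·y_catalyst + 6·y_reactor time = 17.5.
Solving: y_catalyst = 2.5, y_reactor time = 2.5.
Reduced cost of solvent B: c₃ − yᵀa₃ = 6.5 − (2.5·2 + 2.5·2) = 6.5 − 10 = -3.5.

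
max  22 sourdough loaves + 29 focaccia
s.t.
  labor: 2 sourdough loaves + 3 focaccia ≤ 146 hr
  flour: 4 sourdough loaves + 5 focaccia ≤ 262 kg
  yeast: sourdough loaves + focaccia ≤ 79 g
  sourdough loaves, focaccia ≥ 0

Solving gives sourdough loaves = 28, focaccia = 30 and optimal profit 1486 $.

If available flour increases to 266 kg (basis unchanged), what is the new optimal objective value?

At the optimum: labor uses 146 of 146 (binding); flour uses 262 of 262 (binding); yeast uses 58 of 79 (slack = 21).
Slack constraints have shadow price 0 (complementary slackness).
The binding rows give the dual system: 2·y_labor + 4·y_flour = 22 and 3·y_labor + 5·y_flour = 29.
Solving: y_labor = 3, y_flour = 4.
Δz = y_flour·Δb = 4 × (4) = 16, so new z* = 1486 + 16 = 1502.

1502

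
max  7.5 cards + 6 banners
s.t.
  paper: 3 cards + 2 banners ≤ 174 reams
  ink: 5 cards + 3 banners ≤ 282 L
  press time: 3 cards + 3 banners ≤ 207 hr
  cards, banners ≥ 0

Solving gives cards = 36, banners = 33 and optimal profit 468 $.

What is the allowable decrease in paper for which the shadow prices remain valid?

36

Binding constraints: paper, press time. The basis is B = [[3,2],[3,3]] with det 3.
Per unit decrease in paper, x* moves by d = (-1, 1).
The basis stays optimal until cards reaches 0; allowable decrease = 36 reams.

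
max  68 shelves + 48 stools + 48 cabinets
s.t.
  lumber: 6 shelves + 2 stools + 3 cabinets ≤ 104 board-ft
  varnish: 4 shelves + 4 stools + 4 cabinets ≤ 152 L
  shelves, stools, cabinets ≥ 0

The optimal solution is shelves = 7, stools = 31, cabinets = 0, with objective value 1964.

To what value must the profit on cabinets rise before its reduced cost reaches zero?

Both lumber and varnish are binding at x*.
The binding rows give the dual system: 6·y_lumber + 4·y_varnish = 68 and 2·y_lumber + 4·y_varnish = 48.
Solving: y_lumber = 5, y_varnish = 9.5.
cabinets enters the basis when its profit ≥ yᵀa₃ = 5·3 + 9.5·4 = 53.

53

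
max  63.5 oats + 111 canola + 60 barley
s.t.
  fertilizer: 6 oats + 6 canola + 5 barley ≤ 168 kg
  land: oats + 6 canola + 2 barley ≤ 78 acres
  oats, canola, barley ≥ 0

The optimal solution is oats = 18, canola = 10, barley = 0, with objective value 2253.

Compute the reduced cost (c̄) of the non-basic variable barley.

Both fertilizer and land are binding at x*.
The binding rows give the dual system: 6·y_fertilizer + 1·y_land = 63.5 and 6·y_fertilizer + 6·y_land = 111.
→ y_fertilizer = 9 and y_land = 9.5.
Reduced cost of barley: c₃ − yᵀa₃ = 60 − (9·5 + 9.5·2) = 60 − 64 = -4.

-4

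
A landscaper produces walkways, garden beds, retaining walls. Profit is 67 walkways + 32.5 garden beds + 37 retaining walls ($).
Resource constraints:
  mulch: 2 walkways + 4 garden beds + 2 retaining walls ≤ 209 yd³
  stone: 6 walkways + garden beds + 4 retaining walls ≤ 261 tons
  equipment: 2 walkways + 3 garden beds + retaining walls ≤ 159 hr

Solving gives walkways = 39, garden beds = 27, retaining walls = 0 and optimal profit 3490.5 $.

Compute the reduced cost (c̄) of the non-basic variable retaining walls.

At the optimum: mulch uses 186 of 209 (slack = 23); stone uses 261 of 261 (binding); equipment uses 159 of 159 (binding).
Slack constraints have shadow price 0 (complementary slackness).
Dual feasibility on the basic columns requires 6·y_stone + 2·y_equipment = 67, 1·y_stone + 3·y_equipment = 32.5.
Solving: y_stone = 8.5, y_equipment = 8.
Reduced cost of retaining walls: c₃ − yᵀa₃ = 37 − (8.5·4 + 8·1) = 37 − 42 = -5.

-5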